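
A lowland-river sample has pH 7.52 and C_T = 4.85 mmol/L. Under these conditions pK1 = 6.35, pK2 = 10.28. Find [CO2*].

α₀ = 1 / (1 + K1/[H⁺] + K1K2/[H⁺]²) = 1 / (1 + 10^+1.17 + 10^-1.59)
   = 1 / (1 + 14.791 + 0.025704) = 1/15.817 = 0.06322
[CO2*] = α₀ × DIC = 0.06322 × 4.85 = 0.307 mmol/L

[CO2*] = 0.307 mmol/L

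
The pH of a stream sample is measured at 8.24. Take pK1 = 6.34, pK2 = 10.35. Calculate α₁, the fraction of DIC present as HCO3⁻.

α₁ = 0.980

α₁ = 1 / (1 + [H⁺]/K1 + K2/[H⁺]) = 1 / (1 + 10^-1.90 + 10^-2.11)
   = 1 / (1 + 0.012589 + 0.0077625) = 1/1.0204 = 0.9801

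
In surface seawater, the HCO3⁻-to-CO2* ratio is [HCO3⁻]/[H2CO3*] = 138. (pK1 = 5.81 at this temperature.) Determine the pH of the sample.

From K1 = [H⁺][HCO3⁻]/[H2CO3*]:  pH = pK1 + log₁₀([HCO3⁻]/[H2CO3*])
log₁₀(138) = +2.140
pH = 5.81 + (+2.140) = 7.95

pH = 7.95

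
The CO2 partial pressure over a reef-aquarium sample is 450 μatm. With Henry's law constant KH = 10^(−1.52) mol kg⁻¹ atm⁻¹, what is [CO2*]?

KH = 10^(−1.52) = 3.020×10^-2 mol kg⁻¹ atm⁻¹
[CO2*] = KH · pCO2 = 3.020×10^-2 × 450×10^-6 atm = 1.36×10^-5 mol/kg

[CO2*] = 13.6 μmol/kg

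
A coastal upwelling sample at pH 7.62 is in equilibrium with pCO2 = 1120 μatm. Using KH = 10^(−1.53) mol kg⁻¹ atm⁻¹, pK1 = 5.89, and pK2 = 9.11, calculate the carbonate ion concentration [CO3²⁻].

[CO3²⁻] = 0.0574 mmol/kg

[CO2*] = KH · pCO2 = 10^(−1.53) × 1120×10^-6 = 3.305×10^-5 mol/kg
α₀ = 1/(1 + K1/[H⁺] + K1K2/[H⁺]²) = 1/(1 + 10^+1.73 + 10^+0.24) = 0.01772
DIC = [CO2*]/α₀ = 3.305×10^-5 / 0.01772 = 1.866 mmol/kg
[CO3²⁻] = α₂·DIC; α₂ = 0.03079, so [CO3²⁻] = 0.03079 × 1.866 = 0.0574 mmol/kg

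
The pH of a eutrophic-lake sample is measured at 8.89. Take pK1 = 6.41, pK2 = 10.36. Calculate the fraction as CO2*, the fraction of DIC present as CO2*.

α₀ = 1 / (1 + K1/[H⁺] + K1K2/[H⁺]²) = 1 / (1 + 10^+2.48 + 10^+1.01)
   = 1 / (1 + 302.00 + 10.233) = 1/313.23 = 0.003193

α₀ = 0.00319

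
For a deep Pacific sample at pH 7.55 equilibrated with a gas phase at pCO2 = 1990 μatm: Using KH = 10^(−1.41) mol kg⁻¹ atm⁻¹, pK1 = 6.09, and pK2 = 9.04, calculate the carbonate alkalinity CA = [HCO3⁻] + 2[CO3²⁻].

CA = 2.38 mmol/kg

[CO2*] = KH · pCO2 = 10^(−1.41) × 1990×10^-6 = 7.742×10^-5 mol/kg
α₀ = 1/(1 + K1/[H⁺] + K1K2/[H⁺]²) = 1/(1 + 10^+1.46 + 10^-0.03) = 0.03250
DIC = [CO2*]/α₀ = 7.742×10^-5 / 0.03250 = 2.382 mmol/kg
CA = (α₁ + 2α₂)·DIC = (0.9372 + 2×0.03033) × 2.382 = 2.38 mmol/kg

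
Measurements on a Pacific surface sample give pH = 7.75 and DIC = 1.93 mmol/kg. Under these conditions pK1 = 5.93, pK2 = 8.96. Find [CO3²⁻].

[CO3²⁻] = 0.111 mmol/kg

α₂ = 1 / (1 + [H⁺]/K2 + [H⁺]²/(K1K2)) = 1 / (1 + 10^+1.21 + 10^-0.61)
   = 1 / (1 + 16.218 + 0.24547) = 1/17.464 = 0.05726
[CO3²⁻] = α₂ × DIC = 0.05726 × 1.93 = 0.111 mmol/kg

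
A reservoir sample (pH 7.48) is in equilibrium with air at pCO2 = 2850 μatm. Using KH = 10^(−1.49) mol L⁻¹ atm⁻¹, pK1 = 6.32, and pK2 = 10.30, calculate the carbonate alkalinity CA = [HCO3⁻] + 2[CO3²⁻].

CA = 1.34 mmol/L

[CO2*] = KH · pCO2 = 10^(−1.49) × 2850×10^-6 = 9.222×10^-5 mol/L
α₀ = 1/(1 + K1/[H⁺] + K1K2/[H⁺]²) = 1/(1 + 10^+1.16 + 10^-1.66) = 0.06462
DIC = [CO2*]/α₀ = 9.222×10^-5 / 0.06462 = 1.427 mmol/L
CA = (α₁ + 2α₂)·DIC = (0.9340 + 2×0.001414) × 1.427 = 1.34 mmol/L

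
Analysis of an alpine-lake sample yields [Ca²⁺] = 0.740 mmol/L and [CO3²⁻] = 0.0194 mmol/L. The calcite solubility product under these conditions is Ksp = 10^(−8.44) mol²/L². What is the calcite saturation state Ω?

Ω = 3.95

Ksp = 10^(−8.44) = 3.631×10^-9
Ω = [Ca²⁺][CO3²⁻]/Ksp = (0.740×10^-3)(0.0194×10^-3) / 3.631×10^-9 = 3.95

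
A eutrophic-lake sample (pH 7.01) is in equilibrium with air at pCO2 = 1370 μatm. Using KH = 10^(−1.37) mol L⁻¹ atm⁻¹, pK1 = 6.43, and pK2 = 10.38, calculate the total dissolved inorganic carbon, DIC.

[CO2*] = KH · pCO2 = 10^(−1.37) × 1370×10^-6 = 5.844×10^-5 mol/L
α₀ = 1/(1 + K1/[H⁺] + K1K2/[H⁺]²) = 1/(1 + 10^+0.58 + 10^-2.79) = 0.2082
DIC = [CO2*]/α₀ = 5.844×10^-5 / 0.2082 = 0.281 mmol/L

DIC = 0.281 mmol/L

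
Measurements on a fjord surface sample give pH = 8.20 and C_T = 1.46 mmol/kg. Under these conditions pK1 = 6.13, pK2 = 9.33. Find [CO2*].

[CO2*] = 11.5 μmol/kg

α₀ = 1 / (1 + K1/[H⁺] + K1K2/[H⁺]²) = 1 / (1 + 10^+2.07 + 10^+0.94)
   = 1 / (1 + 117.49 + 8.7096) = 1/127.20 = 0.007862
[CO2*] = α₀ × DIC = 0.007862 × 1.46 = 0.0115 mmol/kg = 11.5 μmol/kg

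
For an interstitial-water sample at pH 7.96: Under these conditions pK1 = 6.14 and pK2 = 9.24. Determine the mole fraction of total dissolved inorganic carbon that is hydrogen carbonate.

α₁ = 1 / (1 + [H⁺]/K1 + K2/[H⁺]) = 1 / (1 + 10^-1.82 + 10^-1.28)
   = 1 / (1 + 0.015136 + 0.052481) = 1/1.0676 = 0.9367

α₁ = 0.937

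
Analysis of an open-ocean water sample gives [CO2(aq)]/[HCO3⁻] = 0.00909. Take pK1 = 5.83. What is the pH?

From K1 = [H⁺][HCO3⁻]/[CO2(aq)]:  pH = pK1 − log₁₀([CO2(aq)]/[HCO3⁻])
log₁₀(0.00909) = -2.041
pH = 5.83 − (-2.041) = 7.87

pH = 7.87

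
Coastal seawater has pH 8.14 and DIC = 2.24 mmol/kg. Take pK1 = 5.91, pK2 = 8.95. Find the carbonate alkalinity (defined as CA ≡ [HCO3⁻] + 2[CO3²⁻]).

CA = 2.53 mmol/kg

CA = [HCO3⁻] + 2[CO3²⁻] = (α₁ + 2α₂)·DIC
At pH 8.14: [H⁺]/K1 = 10^-2.23 = 0.0058884, K2/[H⁺] = 10^-0.81 = 0.15488
α₁ = 1/(1 + 0.0058884 + 0.15488) = 1/1.1608 = 0.8615; α₂ = α₁·K2/[H⁺] = 0.1334
α₁ + 2α₂ = 1.1284
CA = 1.1284 × 2.24 = 2.53 mmol/kg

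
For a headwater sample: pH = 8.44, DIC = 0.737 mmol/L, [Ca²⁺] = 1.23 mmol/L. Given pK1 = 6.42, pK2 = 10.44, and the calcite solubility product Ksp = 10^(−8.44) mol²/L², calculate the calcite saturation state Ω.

α₂ = 1 / (1 + [H⁺]/K2 + [H⁺]²/(K1K2)) = 1 / (1 + 10^+2.00 + 10^-0.02)
   = 1 / (1 + 100.00 + 0.95499) = 1/101.95 = 0.009808
[CO3²⁻] = α₂ × DIC = 0.009808 × 0.737 = 0.007229 mmol/L = 7.229 μmol/L
Ksp = 10^(−8.44) = 3.631×10^-9
Ω = [Ca²⁺][CO3²⁻]/Ksp = (1.23×10^-3)(7.229×10^-6) / 3.631×10^-9 = 2.45

Ω = 2.45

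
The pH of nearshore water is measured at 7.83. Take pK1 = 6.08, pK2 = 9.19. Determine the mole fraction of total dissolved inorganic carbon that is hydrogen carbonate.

α₁ = 0.942

α₁ = 1 / (1 + [H⁺]/K1 + K2/[H⁺]) = 1 / (1 + 10^-1.75 + 10^-1.36)
   = 1 / (1 + 0.017783 + 0.043652) = 1/1.0614 = 0.9421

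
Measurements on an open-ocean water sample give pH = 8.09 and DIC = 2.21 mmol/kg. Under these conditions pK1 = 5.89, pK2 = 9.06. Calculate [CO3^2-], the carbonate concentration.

[CO3²⁻] = 0.213 mmol/kg

α₂ = 1 / (1 + [H⁺]/K2 + [H⁺]²/(K1K2)) = 1 / (1 + 10^+0.97 + 10^-1.23)
   = 1 / (1 + 9.3325 + 0.058884) = 1/10.391 = 0.09623
[CO3²⁻] = α₂ × DIC = 0.09623 × 2.21 = 0.213 mmol/kg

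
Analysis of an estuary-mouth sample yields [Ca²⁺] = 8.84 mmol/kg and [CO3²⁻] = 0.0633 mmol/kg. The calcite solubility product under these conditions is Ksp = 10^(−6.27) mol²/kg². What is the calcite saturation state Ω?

Ω = 1.04

Ksp = 10^(−6.27) = 5.370×10^-7
Ω = [Ca²⁺][CO3²⁻]/Ksp = (8.84×10^-3)(0.0633×10^-3) / 5.370×10^-7 = 1.04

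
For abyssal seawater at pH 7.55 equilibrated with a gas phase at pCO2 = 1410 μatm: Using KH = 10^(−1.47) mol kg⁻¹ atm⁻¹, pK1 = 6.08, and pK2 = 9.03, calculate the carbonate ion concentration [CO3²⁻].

[CO2*] = KH · pCO2 = 10^(−1.47) × 1410×10^-6 = 4.778×10^-5 mol/kg
α₀ = 1/(1 + K1/[H⁺] + K1K2/[H⁺]²) = 1/(1 + 10^+1.47 + 10^-0.01) = 0.03176
DIC = [CO2*]/α₀ = 4.778×10^-5 / 0.03176 = 1.504 mmol/kg
[CO3²⁻] = α₂·DIC; α₂ = 0.03103, so [CO3²⁻] = 0.03103 × 1.504 = 0.0467 mmol/kg

[CO3²⁻] = 0.0467 mmol/kg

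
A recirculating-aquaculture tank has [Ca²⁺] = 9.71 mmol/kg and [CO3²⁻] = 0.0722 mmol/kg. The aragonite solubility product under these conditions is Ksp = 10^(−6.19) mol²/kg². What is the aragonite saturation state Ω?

Ω = 1.09

Ksp = 10^(−6.19) = 6.457×10^-7
Ω = [Ca²⁺][CO3²⁻]/Ksp = (9.71×10^-3)(0.0722×10^-3) / 6.457×10^-7 = 1.09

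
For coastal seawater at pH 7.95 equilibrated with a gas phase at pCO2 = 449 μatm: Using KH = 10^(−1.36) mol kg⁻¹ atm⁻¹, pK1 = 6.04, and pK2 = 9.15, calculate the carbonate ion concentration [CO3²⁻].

[CO3²⁻] = 0.101 mmol/kg

[CO2*] = KH · pCO2 = 10^(−1.36) × 449×10^-6 = 1.960×10^-5 mol/kg
α₀ = 1/(1 + K1/[H⁺] + K1K2/[H⁺]²) = 1/(1 + 10^+1.91 + 10^+0.71) = 0.01144
DIC = [CO2*]/α₀ = 1.960×10^-5 / 0.01144 = 1.713 mmol/kg
[CO3²⁻] = α₂·DIC; α₂ = 0.05867, so [CO3²⁻] = 0.05867 × 1.713 = 0.101 mmol/kg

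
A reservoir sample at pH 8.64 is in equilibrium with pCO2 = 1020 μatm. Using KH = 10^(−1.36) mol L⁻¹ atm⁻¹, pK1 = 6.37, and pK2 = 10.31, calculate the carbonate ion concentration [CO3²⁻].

[CO3²⁻] = 0.177 mmol/L

[CO2*] = KH · pCO2 = 10^(−1.36) × 1020×10^-6 = 4.452×10^-5 mol/L
α₀ = 1/(1 + K1/[H⁺] + K1K2/[H⁺]²) = 1/(1 + 10^+2.27 + 10^+0.60) = 0.005230
DIC = [CO2*]/α₀ = 4.452×10^-5 / 0.005230 = 8.513 mmol/L
[CO3²⁻] = α₂·DIC; α₂ = 0.02082, so [CO3²⁻] = 0.02082 × 8.513 = 0.177 mmol/L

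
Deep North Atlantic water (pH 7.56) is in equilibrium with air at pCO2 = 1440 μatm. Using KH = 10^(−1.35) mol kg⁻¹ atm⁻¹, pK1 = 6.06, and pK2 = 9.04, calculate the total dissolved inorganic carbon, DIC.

[CO2*] = KH · pCO2 = 10^(−1.35) × 1440×10^-6 = 6.432×10^-5 mol/kg
α₀ = 1/(1 + K1/[H⁺] + K1K2/[H⁺]²) = 1/(1 + 10^+1.50 + 10^+0.02) = 0.02970
DIC = [CO2*]/α₀ = 6.432×10^-5 / 0.02970 = 2.17 mmol/kg

DIC = 2.17 mmol/kg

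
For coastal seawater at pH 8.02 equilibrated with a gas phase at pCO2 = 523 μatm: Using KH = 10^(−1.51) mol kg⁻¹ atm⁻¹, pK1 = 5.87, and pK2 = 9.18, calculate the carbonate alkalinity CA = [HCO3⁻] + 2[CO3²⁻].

[CO2*] = KH · pCO2 = 10^(−1.51) × 523×10^-6 = 1.616×10^-5 mol/kg
α₀ = 1/(1 + K1/[H⁺] + K1K2/[H⁺]²) = 1/(1 + 10^+2.15 + 10^+0.99) = 0.006578
DIC = [CO2*]/α₀ = 1.616×10^-5 / 0.006578 = 2.457 mmol/kg
CA = (α₁ + 2α₂)·DIC = (0.9291 + 2×0.06428) × 2.457 = 2.60 mmol/kg

CA = 2.60 mmol/kg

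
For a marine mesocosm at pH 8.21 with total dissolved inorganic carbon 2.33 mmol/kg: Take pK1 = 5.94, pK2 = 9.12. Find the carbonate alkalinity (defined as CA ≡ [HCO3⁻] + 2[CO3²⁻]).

CA = 2.57 mmol/kg

CA = [HCO3⁻] + 2[CO3²⁻] = (α₁ + 2α₂)·DIC
At pH 8.21: [H⁺]/K1 = 10^-2.27 = 0.0053703, K2/[H⁺] = 10^-0.91 = 0.12303
α₁ = 1/(1 + 0.0053703 + 0.12303) = 1/1.1284 = 0.8862; α₂ = α₁·K2/[H⁺] = 0.1090
α₁ + 2α₂ = 1.1043
CA = 1.1043 × 2.33 = 2.57 mmol/kg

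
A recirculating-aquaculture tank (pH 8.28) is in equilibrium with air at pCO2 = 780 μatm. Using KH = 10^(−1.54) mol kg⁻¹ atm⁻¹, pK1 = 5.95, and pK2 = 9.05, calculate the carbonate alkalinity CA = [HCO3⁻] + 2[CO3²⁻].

CA = 6.44 mmol/kg

[CO2*] = KH · pCO2 = 10^(−1.54) × 780×10^-6 = 2.250×10^-5 mol/kg
α₀ = 1/(1 + K1/[H⁺] + K1K2/[H⁺]²) = 1/(1 + 10^+2.33 + 10^+1.56) = 0.003982
DIC = [CO2*]/α₀ = 2.250×10^-5 / 0.003982 = 5.649 mmol/kg
CA = (α₁ + 2α₂)·DIC = (0.8514 + 2×0.1446) × 5.649 = 6.44 mmol/kg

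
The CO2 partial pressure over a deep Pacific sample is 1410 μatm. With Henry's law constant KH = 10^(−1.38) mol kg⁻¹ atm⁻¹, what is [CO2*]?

[CO2*] = 58.8 μmol/kg

KH = 10^(−1.38) = 4.169×10^-2 mol kg⁻¹ atm⁻¹
[CO2*] = KH · pCO2 = 4.169×10^-2 × 1410×10^-6 atm = 5.88×10^-5 mol/kg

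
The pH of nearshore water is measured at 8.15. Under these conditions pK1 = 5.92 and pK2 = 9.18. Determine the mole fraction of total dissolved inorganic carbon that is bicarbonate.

α₁ = 1 / (1 + [H⁺]/K1 + K2/[H⁺]) = 1 / (1 + 10^-2.23 + 10^-1.03)
   = 1 / (1 + 0.0058884 + 0.093325) = 1/1.0992 = 0.9097

α₁ = 0.910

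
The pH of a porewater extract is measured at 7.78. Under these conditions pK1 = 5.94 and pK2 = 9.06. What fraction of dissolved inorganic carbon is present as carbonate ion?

α₂ = 0.0492

α₂ = 1 / (1 + [H⁺]/K2 + [H⁺]²/(K1K2)) = 1 / (1 + 10^+1.28 + 10^-0.56)
   = 1 / (1 + 19.055 + 0.27542) = 1/20.330 = 0.04919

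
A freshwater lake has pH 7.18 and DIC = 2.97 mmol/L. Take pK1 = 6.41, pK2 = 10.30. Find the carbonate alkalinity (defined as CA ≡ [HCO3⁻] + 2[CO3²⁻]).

CA = [HCO3⁻] + 2[CO3²⁻] = (α₁ + 2α₂)·DIC
At pH 7.18: [H⁺]/K1 = 10^-0.77 = 0.16982, K2/[H⁺] = 10^-3.12 = 0.00075858
α₁ = 1/(1 + 0.16982 + 0.00075858) = 1/1.1706 = 0.8543; α₂ = α₁·K2/[H⁺] = 0.0006480
α₁ + 2α₂ = 0.8556
CA = 0.8556 × 2.97 = 2.54 mmol/L

CA = 2.54 mmol/L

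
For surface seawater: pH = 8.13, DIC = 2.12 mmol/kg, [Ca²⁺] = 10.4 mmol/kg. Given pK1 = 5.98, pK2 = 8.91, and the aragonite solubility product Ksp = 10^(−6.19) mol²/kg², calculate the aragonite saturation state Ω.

α₂ = 1 / (1 + [H⁺]/K2 + [H⁺]²/(K1K2)) = 1 / (1 + 10^+0.78 + 10^-1.37)
   = 1 / (1 + 6.0256 + 0.042658) = 1/7.0683 = 0.1415
[CO3²⁻] = α₂ × DIC = 0.1415 × 2.12 = 0.2999 mmol/kg
Ksp = 10^(−6.19) = 6.457×10^-7
Ω = [Ca²⁺][CO3²⁻]/Ksp = (10.4×10^-3)(2.999×10^-4) / 6.457×10^-7 = 4.83

Ω = 4.83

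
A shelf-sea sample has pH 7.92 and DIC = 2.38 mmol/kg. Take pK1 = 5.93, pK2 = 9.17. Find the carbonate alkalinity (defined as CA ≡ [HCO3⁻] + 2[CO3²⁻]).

CA = 2.48 mmol/kg

CA = [HCO3⁻] + 2[CO3²⁻] = (α₁ + 2α₂)·DIC
At pH 7.92: [H⁺]/K1 = 10^-1.99 = 0.010233, K2/[H⁺] = 10^-1.25 = 0.056234
α₁ = 1/(1 + 0.010233 + 0.056234) = 1/1.0665 = 0.9377; α₂ = α₁·K2/[H⁺] = 0.05273
α₁ + 2α₂ = 1.0431
CA = 1.0431 × 2.38 = 2.48 mmol/kg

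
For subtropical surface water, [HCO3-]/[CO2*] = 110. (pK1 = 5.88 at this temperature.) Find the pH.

pH = 7.92

From K1 = [H⁺][HCO3-]/[CO2*]:  pH = pK1 + log₁₀([HCO3-]/[CO2*])
log₁₀(110) = +2.041
pH = 5.88 + (+2.041) = 7.92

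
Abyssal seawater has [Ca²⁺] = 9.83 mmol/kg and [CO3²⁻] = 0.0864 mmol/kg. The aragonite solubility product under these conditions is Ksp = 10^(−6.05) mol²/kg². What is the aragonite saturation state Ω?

Ω = 0.953

Ksp = 10^(−6.05) = 8.913×10^-7
Ω = [Ca²⁺][CO3²⁻]/Ksp = (9.83×10^-3)(0.0864×10^-3) / 8.913×10^-7 = 0.953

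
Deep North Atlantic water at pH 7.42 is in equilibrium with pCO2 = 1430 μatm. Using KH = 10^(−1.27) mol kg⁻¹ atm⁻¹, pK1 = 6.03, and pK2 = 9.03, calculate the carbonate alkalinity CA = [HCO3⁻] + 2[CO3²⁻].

[CO2*] = KH · pCO2 = 10^(−1.27) × 1430×10^-6 = 7.680×10^-5 mol/kg
α₀ = 1/(1 + K1/[H⁺] + K1K2/[H⁺]²) = 1/(1 + 10^+1.39 + 10^-0.22) = 0.03824
DIC = [CO2*]/α₀ = 7.680×10^-5 / 0.03824 = 2.008 mmol/kg
CA = (α₁ + 2α₂)·DIC = (0.9387 + 2×0.02304) × 2.008 = 1.98 mmol/kg

CA = 1.98 mmol/kg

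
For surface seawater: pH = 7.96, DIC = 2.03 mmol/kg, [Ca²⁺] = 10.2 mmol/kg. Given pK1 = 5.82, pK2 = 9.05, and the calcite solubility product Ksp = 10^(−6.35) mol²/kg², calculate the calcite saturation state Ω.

α₂ = 1 / (1 + [H⁺]/K2 + [H⁺]²/(K1K2)) = 1 / (1 + 10^+1.09 + 10^-1.05)
   = 1 / (1 + 12.303 + 0.089125) = 1/13.392 = 0.07467
[CO3²⁻] = α₂ × DIC = 0.07467 × 2.03 = 0.1516 mmol/kg
Ksp = 10^(−6.35) = 4.467×10^-7
Ω = [Ca²⁺][CO3²⁻]/Ksp = (10.2×10^-3)(1.516×10^-4) / 4.467×10^-7 = 3.46

Ω = 3.46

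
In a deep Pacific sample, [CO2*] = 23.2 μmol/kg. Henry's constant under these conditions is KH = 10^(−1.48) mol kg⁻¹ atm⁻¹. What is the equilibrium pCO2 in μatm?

pCO2 = 701 μatm

KH = 10^(−1.48) = 3.311×10^-2 mol kg⁻¹ atm⁻¹
pCO2 = [CO2*]/KH = 23.2×10^-6 / 3.311×10^-2 = 7.01×10^-4 atm = 701 μatm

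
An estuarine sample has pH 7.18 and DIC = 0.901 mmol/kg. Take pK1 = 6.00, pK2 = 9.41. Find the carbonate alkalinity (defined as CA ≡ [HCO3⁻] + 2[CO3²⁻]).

CA = [HCO3⁻] + 2[CO3²⁻] = (α₁ + 2α₂)·DIC
At pH 7.18: [H⁺]/K1 = 10^-1.18 = 0.066069, K2/[H⁺] = 10^-2.23 = 0.0058884
α₁ = 1/(1 + 0.066069 + 0.0058884) = 1/1.0720 = 0.9329; α₂ = α₁·K2/[H⁺] = 0.005493
α₁ + 2α₂ = 0.9439
CA = 0.9439 × 0.901 = 0.850 mmol/kg

CA = 0.850 mmol/kg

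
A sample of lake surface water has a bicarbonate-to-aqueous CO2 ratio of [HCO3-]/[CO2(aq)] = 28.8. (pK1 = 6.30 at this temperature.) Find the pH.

pH = 7.76

From K1 = [H⁺][HCO3-]/[CO2(aq)]:  pH = pK1 + log₁₀([HCO3-]/[CO2(aq)])
log₁₀(28.8) = +1.459
pH = 6.30 + (+1.459) = 7.76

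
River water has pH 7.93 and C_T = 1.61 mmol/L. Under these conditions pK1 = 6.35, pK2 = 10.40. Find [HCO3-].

α₁ = 1 / (1 + [H⁺]/K1 + K2/[H⁺]) = 1 / (1 + 10^-1.58 + 10^-2.47)
   = 1 / (1 + 0.026303 + 0.0033884) = 1/1.0297 = 0.9712
[HCO3⁻] = α₁ × DIC = 0.9712 × 1.61 = 1.56 mmol/L

[HCO3⁻] = 1.56 mmol/L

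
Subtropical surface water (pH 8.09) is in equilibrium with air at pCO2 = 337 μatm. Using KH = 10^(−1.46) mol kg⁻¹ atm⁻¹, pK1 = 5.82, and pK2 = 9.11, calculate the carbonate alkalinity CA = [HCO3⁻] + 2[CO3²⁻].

[CO2*] = KH · pCO2 = 10^(−1.46) × 337×10^-6 = 1.169×10^-5 mol/kg
α₀ = 1/(1 + K1/[H⁺] + K1K2/[H⁺]²) = 1/(1 + 10^+2.27 + 10^+1.25) = 0.004878
DIC = [CO2*]/α₀ = 1.169×10^-5 / 0.004878 = 2.395 mmol/kg
CA = (α₁ + 2α₂)·DIC = (0.9084 + 2×0.08675) × 2.395 = 2.59 mmol/kg

CA = 2.59 mmol/kg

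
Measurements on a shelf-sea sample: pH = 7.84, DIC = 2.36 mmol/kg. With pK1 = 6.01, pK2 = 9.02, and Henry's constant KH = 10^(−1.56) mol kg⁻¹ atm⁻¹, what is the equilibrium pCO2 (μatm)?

pCO2 = 1170 μatm

α₀ = 1 / (1 + K1/[H⁺] + K1K2/[H⁺]²) = 1 / (1 + 10^+1.83 + 10^+0.65)
   = 1 / (1 + 67.608 + 4.4668) = 1/73.075 = 0.01368
[CO2*] = α₀ × DIC = 0.01368 × 2.36 = 0.03230 mmol/kg
pCO2 = [CO2*]/KH = 3.230×10^-5 / 2.754×10^-2 = 1170 μatm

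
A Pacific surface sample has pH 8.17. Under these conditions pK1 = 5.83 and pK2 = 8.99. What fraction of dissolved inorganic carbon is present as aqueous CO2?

α₀ = 1 / (1 + K1/[H⁺] + K1K2/[H⁺]²) = 1 / (1 + 10^+2.34 + 10^+1.52)
   = 1 / (1 + 218.78 + 33.113) = 1/252.89 = 0.003954

α₀ = 0.00395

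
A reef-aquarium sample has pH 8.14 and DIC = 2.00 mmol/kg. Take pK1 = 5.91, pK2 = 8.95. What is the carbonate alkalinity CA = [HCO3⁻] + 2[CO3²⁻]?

CA = [HCO3⁻] + 2[CO3²⁻] = (α₁ + 2α₂)·DIC
At pH 8.14: [H⁺]/K1 = 10^-2.23 = 0.0058884, K2/[H⁺] = 10^-0.81 = 0.15488
α₁ = 1/(1 + 0.0058884 + 0.15488) = 1/1.1608 = 0.8615; α₂ = α₁·K2/[H⁺] = 0.1334
α₁ + 2α₂ = 1.1284
CA = 1.1284 × 2.00 = 2.26 mmol/kg

CA = 2.26 mmol/kg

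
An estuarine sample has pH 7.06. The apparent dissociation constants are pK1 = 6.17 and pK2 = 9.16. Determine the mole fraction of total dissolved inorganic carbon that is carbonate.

α₂ = 1 / (1 + [H⁺]/K2 + [H⁺]²/(K1K2)) = 1 / (1 + 10^+2.10 + 10^+1.21)
   = 1 / (1 + 125.89 + 16.218) = 1/143.11 = 0.006988

α₂ = 0.00699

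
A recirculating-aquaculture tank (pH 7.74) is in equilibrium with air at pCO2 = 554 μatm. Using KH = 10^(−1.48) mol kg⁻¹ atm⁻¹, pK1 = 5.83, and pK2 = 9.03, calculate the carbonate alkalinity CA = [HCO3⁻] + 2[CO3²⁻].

[CO2*] = KH · pCO2 = 10^(−1.48) × 554×10^-6 = 1.834×10^-5 mol/kg
α₀ = 1/(1 + K1/[H⁺] + K1K2/[H⁺]²) = 1/(1 + 10^+1.91 + 10^+0.62) = 0.01157
DIC = [CO2*]/α₀ = 1.834×10^-5 / 0.01157 = 1.586 mmol/kg
CA = (α₁ + 2α₂)·DIC = (0.9402 + 2×0.04822) × 1.586 = 1.64 mmol/kg

CA = 1.64 mmol/kg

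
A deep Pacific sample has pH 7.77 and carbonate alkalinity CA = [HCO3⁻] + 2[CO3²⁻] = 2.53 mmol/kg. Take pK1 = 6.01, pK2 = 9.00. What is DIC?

CA = [HCO3⁻] + 2[CO3²⁻] = (α₁ + 2α₂)·DIC
At pH 7.77: [H⁺]/K1 = 10^-1.76 = 0.017378, K2/[H⁺] = 10^-1.23 = 0.058884
α₁ = 1/(1 + 0.017378 + 0.058884) = 1/1.0763 = 0.9291; α₂ = α₁·K2/[H⁺] = 0.05471
α₁ + 2α₂ = 1.0386
DIC = CA / (α₁ + 2α₂) = 2.53 / 1.0386 = 2.44 mmol/kg

DIC = 2.44 mmol/kg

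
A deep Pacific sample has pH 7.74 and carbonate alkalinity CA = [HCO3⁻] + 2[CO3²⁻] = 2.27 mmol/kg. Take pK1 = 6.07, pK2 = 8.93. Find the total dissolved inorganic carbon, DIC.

DIC = 2.18 mmol/kg

CA = [HCO3⁻] + 2[CO3²⁻] = (α₁ + 2α₂)·DIC
At pH 7.74: [H⁺]/K1 = 10^-1.67 = 0.021380, K2/[H⁺] = 10^-1.19 = 0.064565
α₁ = 1/(1 + 0.021380 + 0.064565) = 1/1.0859 = 0.9209; α₂ = α₁·K2/[H⁺] = 0.05946
α₁ + 2α₂ = 1.0398
DIC = CA / (α₁ + 2α₂) = 2.27 / 1.0398 = 2.18 mmol/kg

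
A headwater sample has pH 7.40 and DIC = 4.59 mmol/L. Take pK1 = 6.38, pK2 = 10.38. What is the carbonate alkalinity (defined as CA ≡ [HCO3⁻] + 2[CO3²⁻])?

CA = [HCO3⁻] + 2[CO3²⁻] = (α₁ + 2α₂)·DIC
At pH 7.40: [H⁺]/K1 = 10^-1.02 = 0.095499, K2/[H⁺] = 10^-2.98 = 0.0010471
α₁ = 1/(1 + 0.095499 + 0.0010471) = 1/1.0965 = 0.9120; α₂ = α₁·K2/[H⁺] = 0.0009549
α₁ + 2α₂ = 0.9139
CA = 0.9139 × 4.59 = 4.19 mmol/L

CA = 4.19 mmol/L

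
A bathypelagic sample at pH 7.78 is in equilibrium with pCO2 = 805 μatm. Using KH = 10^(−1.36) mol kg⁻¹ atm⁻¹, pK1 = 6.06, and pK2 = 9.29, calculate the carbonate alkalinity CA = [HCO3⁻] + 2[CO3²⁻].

CA = 1.96 mmol/kg

[CO2*] = KH · pCO2 = 10^(−1.36) × 805×10^-6 = 3.514×10^-5 mol/kg
α₀ = 1/(1 + K1/[H⁺] + K1K2/[H⁺]²) = 1/(1 + 10^+1.72 + 10^+0.21) = 0.01815
DIC = [CO2*]/α₀ = 3.514×10^-5 / 0.01815 = 1.936 mmol/kg
CA = (α₁ + 2α₂)·DIC = (0.9524 + 2×0.02943) × 1.936 = 1.96 mmol/kg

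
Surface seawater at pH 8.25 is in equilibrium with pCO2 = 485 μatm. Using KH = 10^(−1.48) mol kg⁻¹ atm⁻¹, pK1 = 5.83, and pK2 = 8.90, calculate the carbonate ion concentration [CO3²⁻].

[CO2*] = KH · pCO2 = 10^(−1.48) × 485×10^-6 = 1.606×10^-5 mol/kg
α₀ = 1/(1 + K1/[H⁺] + K1K2/[H⁺]²) = 1/(1 + 10^+2.42 + 10^+1.77) = 0.003097
DIC = [CO2*]/α₀ = 1.606×10^-5 / 0.003097 = 5.186 mmol/kg
[CO3²⁻] = α₂·DIC; α₂ = 0.1824, so [CO3²⁻] = 0.1824 × 5.186 = 0.946 mmol/kg

[CO3²⁻] = 0.946 mmol/kg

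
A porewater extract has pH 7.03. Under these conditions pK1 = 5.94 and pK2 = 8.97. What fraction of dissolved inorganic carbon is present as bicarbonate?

α₁ = 0.915

α₁ = 1 / (1 + [H⁺]/K1 + K2/[H⁺]) = 1 / (1 + 10^-1.09 + 10^-1.94)
   = 1 / (1 + 0.081283 + 0.011482) = 1/1.0928 = 0.9151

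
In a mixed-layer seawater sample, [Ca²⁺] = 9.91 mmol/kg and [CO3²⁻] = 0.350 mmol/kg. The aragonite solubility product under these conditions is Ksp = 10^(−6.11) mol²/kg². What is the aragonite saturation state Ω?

Ω = 4.47

Ksp = 10^(−6.11) = 7.762×10^-7
Ω = [Ca²⁺][CO3²⁻]/Ksp = (9.91×10^-3)(0.350×10^-3) / 7.762×10^-7 = 4.47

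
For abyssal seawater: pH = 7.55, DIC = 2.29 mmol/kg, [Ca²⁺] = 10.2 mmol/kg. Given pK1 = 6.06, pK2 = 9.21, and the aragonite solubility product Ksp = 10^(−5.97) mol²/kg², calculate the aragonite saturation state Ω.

Ω = 0.452

α₂ = 1 / (1 + [H⁺]/K2 + [H⁺]²/(K1K2)) = 1 / (1 + 10^+1.66 + 10^+0.17)
   = 1 / (1 + 45.709 + 1.4791) = 1/48.188 = 0.02075
[CO3²⁻] = α₂ × DIC = 0.02075 × 2.29 = 0.04752 mmol/kg
Ksp = 10^(−5.97) = 1.072×10^-6
Ω = [Ca²⁺][CO3²⁻]/Ksp = (10.2×10^-3)(4.752×10^-5) / 1.072×10^-6 = 0.452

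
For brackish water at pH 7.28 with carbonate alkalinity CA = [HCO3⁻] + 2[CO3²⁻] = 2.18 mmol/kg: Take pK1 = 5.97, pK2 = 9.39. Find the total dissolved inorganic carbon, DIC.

DIC = 2.27 mmol/kg

CA = [HCO3⁻] + 2[CO3²⁻] = (α₁ + 2α₂)·DIC
At pH 7.28: [H⁺]/K1 = 10^-1.31 = 0.048978, K2/[H⁺] = 10^-2.11 = 0.0077625
α₁ = 1/(1 + 0.048978 + 0.0077625) = 1/1.0567 = 0.9463; α₂ = α₁·K2/[H⁺] = 0.007346
α₁ + 2α₂ = 0.9610
DIC = CA / (α₁ + 2α₂) = 2.18 / 0.9610 = 2.27 mmol/kg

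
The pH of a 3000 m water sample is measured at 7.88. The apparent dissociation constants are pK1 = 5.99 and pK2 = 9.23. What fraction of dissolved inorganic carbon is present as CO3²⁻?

α₂ = 0.0422

α₂ = 1 / (1 + [H⁺]/K2 + [H⁺]²/(K1K2)) = 1 / (1 + 10^+1.35 + 10^-0.54)
   = 1 / (1 + 22.387 + 0.28840) = 1/23.676 = 0.04224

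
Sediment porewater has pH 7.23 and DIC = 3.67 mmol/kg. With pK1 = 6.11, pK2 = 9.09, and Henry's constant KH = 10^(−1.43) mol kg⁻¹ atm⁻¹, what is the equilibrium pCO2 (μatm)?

α₀ = 1 / (1 + K1/[H⁺] + K1K2/[H⁺]²) = 1 / (1 + 10^+1.12 + 10^-0.74)
   = 1 / (1 + 13.183 + 0.18197) = 1/14.365 = 0.06962
[CO2*] = α₀ × DIC = 0.06962 × 3.67 = 0.2555 mmol/kg
pCO2 = [CO2*]/KH = 2.555×10^-4 / 3.715×10^-2 = 6880 μatm

pCO2 = 6880 μatm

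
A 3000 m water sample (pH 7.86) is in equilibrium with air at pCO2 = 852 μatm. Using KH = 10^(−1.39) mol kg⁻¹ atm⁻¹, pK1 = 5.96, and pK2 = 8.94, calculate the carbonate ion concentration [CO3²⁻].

[CO2*] = KH · pCO2 = 10^(−1.39) × 852×10^-6 = 3.471×10^-5 mol/kg
α₀ = 1/(1 + K1/[H⁺] + K1K2/[H⁺]²) = 1/(1 + 10^+1.90 + 10^+0.82) = 0.01149
DIC = [CO2*]/α₀ = 3.471×10^-5 / 0.01149 = 3.021 mmol/kg
[CO3²⁻] = α₂·DIC; α₂ = 0.07591, so [CO3²⁻] = 0.07591 × 3.021 = 0.229 mmol/kg

[CO3²⁻] = 0.229 mmol/kg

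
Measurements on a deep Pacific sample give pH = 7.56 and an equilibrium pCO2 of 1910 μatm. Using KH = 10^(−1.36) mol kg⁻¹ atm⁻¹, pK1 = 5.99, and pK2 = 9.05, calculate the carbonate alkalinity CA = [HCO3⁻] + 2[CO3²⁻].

[CO2*] = KH · pCO2 = 10^(−1.36) × 1910×10^-6 = 8.337×10^-5 mol/kg
α₀ = 1/(1 + K1/[H⁺] + K1K2/[H⁺]²) = 1/(1 + 10^+1.57 + 10^+0.08) = 0.02541
DIC = [CO2*]/α₀ = 8.337×10^-5 / 0.02541 = 3.281 mmol/kg
CA = (α₁ + 2α₂)·DIC = (0.9440 + 2×0.03055) × 3.281 = 3.30 mmol/kg

CA = 3.30 mmol/kg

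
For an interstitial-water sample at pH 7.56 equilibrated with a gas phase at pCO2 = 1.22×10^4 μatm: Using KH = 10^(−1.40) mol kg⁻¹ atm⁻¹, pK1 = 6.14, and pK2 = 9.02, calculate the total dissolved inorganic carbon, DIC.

[CO2*] = KH · pCO2 = 10^(−1.40) × 1.22×10^4×10^-6 = 4.857×10^-4 mol/kg
α₀ = 1/(1 + K1/[H⁺] + K1K2/[H⁺]²) = 1/(1 + 10^+1.42 + 10^-0.04) = 0.03544
DIC = [CO2*]/α₀ = 4.857×10^-4 / 0.03544 = 13.7 mmol/kg

DIC = 13.7 mmol/kg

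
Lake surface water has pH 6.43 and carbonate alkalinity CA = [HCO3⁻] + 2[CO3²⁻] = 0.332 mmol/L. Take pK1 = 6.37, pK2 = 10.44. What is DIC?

CA = [HCO3⁻] + 2[CO3²⁻] = (α₁ + 2α₂)·DIC
At pH 6.43: [H⁺]/K1 = 10^-0.06 = 0.87096, K2/[H⁺] = 10^-4.01 = 9.7724×10^-5
α₁ = 1/(1 + 0.87096 + 9.7724×10^-5) = 1/1.8711 = 0.5345; α₂ = α₁·K2/[H⁺] = 5.223×10^-5
α₁ + 2α₂ = 0.5346
DIC = CA / (α₁ + 2α₂) = 0.332 / 0.5346 = 0.621 mmol/L

DIC = 0.621 mmol/L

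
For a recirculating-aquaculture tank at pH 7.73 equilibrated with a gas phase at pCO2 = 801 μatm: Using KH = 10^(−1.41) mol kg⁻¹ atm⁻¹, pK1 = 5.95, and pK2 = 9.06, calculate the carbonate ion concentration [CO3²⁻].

[CO2*] = KH · pCO2 = 10^(−1.41) × 801×10^-6 = 3.116×10^-5 mol/kg
α₀ = 1/(1 + K1/[H⁺] + K1K2/[H⁺]²) = 1/(1 + 10^+1.78 + 10^+0.45) = 0.01561
DIC = [CO2*]/α₀ = 3.116×10^-5 / 0.01561 = 1.997 mmol/kg
[CO3²⁻] = α₂·DIC; α₂ = 0.04399, so [CO3²⁻] = 0.04399 × 1.997 = 0.0878 mmol/kg

[CO3²⁻] = 0.0878 mmol/kg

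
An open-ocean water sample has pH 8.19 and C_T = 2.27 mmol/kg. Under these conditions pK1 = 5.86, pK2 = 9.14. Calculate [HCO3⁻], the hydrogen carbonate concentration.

α₁ = 1 / (1 + [H⁺]/K1 + K2/[H⁺]) = 1 / (1 + 10^-2.33 + 10^-0.95)
   = 1 / (1 + 0.0046774 + 0.11220) = 1/1.1169 = 0.8954
[HCO3⁻] = α₁ × DIC = 0.8954 × 2.27 = 2.03 mmol/kg

[HCO3⁻] = 2.03 mmol/kg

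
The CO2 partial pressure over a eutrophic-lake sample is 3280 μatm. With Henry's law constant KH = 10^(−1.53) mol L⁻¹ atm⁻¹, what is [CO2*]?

[CO2*] = 96.8 μmol/L

KH = 10^(−1.53) = 2.951×10^-2 mol L⁻¹ atm⁻¹
[CO2*] = KH · pCO2 = 2.951×10^-2 × 3280×10^-6 atm = 9.68×10^-5 mol/L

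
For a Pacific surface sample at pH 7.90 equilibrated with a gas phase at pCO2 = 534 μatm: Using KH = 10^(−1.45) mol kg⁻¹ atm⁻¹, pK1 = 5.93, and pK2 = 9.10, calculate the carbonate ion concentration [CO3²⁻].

[CO3²⁻] = 0.112 mmol/kg

[CO2*] = KH · pCO2 = 10^(−1.45) × 534×10^-6 = 1.895×10^-5 mol/kg
α₀ = 1/(1 + K1/[H⁺] + K1K2/[H⁺]²) = 1/(1 + 10^+1.97 + 10^+0.77) = 0.009979
DIC = [CO2*]/α₀ = 1.895×10^-5 / 0.009979 = 1.899 mmol/kg
[CO3²⁻] = α₂·DIC; α₂ = 0.05876, so [CO3²⁻] = 0.05876 × 1.899 = 0.112 mmol/kg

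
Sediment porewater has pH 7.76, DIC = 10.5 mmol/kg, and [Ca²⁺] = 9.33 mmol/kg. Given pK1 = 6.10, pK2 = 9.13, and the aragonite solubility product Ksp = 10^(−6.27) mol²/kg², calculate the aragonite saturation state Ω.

α₂ = 1 / (1 + [H⁺]/K2 + [H⁺]²/(K1K2)) = 1 / (1 + 10^+1.37 + 10^-0.29)
   = 1 / (1 + 23.442 + 0.51286) = 1/24.955 = 0.04007
[CO3²⁻] = α₂ × DIC = 0.04007 × 10.5 = 0.4208 mmol/kg
Ksp = 10^(−6.27) = 5.370×10^-7
Ω = [Ca²⁺][CO3²⁻]/Ksp = (9.33×10^-3)(4.208×10^-4) / 5.370×10^-7 = 7.31

Ω = 7.31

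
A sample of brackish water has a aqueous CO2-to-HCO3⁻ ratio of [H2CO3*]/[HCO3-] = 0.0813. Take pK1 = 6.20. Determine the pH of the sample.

pH = 7.29

From K1 = [H⁺][HCO3-]/[H2CO3*]:  pH = pK1 − log₁₀([H2CO3*]/[HCO3-])
log₁₀(0.0813) = -1.090
pH = 6.20 − (-1.090) = 7.29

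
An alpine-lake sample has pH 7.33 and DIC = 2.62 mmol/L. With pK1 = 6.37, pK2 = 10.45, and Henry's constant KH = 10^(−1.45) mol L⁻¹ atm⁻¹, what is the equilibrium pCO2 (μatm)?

pCO2 = 7290 μatm

α₀ = 1 / (1 + K1/[H⁺] + K1K2/[H⁺]²) = 1 / (1 + 10^+0.96 + 10^-2.16)
   = 1 / (1 + 9.1201 + 0.0069183) = 1/10.127 = 0.09875
[CO2*] = α₀ × DIC = 0.09875 × 2.62 = 0.2587 mmol/L
pCO2 = [CO2*]/KH = 2.587×10^-4 / 3.548×10^-2 = 7290 μatm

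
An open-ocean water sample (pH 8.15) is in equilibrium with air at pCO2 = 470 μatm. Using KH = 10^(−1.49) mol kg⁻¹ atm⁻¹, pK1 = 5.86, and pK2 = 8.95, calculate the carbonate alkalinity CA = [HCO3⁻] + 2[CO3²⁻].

[CO2*] = KH · pCO2 = 10^(−1.49) × 470×10^-6 = 1.521×10^-5 mol/kg
α₀ = 1/(1 + K1/[H⁺] + K1K2/[H⁺]²) = 1/(1 + 10^+2.29 + 10^+1.49) = 0.004407
DIC = [CO2*]/α₀ = 1.521×10^-5 / 0.004407 = 3.451 mmol/kg
CA = (α₁ + 2α₂)·DIC = (0.8594 + 2×0.1362) × 3.451 = 3.91 mmol/kg

CA = 3.91 mmol/kg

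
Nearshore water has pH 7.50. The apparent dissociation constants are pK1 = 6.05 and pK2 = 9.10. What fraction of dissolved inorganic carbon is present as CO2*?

α₀ = 0.0335

α₀ = 1 / (1 + K1/[H⁺] + K1K2/[H⁺]²) = 1 / (1 + 10^+1.45 + 10^-0.15)
   = 1 / (1 + 28.184 + 0.70795) = 1/29.892 = 0.03345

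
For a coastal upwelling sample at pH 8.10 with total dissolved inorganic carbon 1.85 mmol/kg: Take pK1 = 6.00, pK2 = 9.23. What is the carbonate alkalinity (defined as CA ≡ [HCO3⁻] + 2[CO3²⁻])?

CA = [HCO3⁻] + 2[CO3²⁻] = (α₁ + 2α₂)·DIC
At pH 8.10: [H⁺]/K1 = 10^-2.10 = 0.0079433, K2/[H⁺] = 10^-1.13 = 0.074131
α₁ = 1/(1 + 0.0079433 + 0.074131) = 1/1.0821 = 0.9242; α₂ = α₁·K2/[H⁺] = 0.06851
α₁ + 2α₂ = 1.0612
CA = 1.0612 × 1.85 = 1.96 mmol/kg

CA = 1.96 mmol/kg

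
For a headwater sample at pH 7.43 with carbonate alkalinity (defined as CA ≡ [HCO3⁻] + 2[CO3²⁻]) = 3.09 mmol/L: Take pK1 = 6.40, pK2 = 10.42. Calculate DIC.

DIC = 3.37 mmol/L

CA = [HCO3⁻] + 2[CO3²⁻] = (α₁ + 2α₂)·DIC
At pH 7.43: [H⁺]/K1 = 10^-1.03 = 0.093325, K2/[H⁺] = 10^-2.99 = 0.0010233
α₁ = 1/(1 + 0.093325 + 0.0010233) = 1/1.0943 = 0.9138; α₂ = α₁·K2/[H⁺] = 0.0009351
α₁ + 2α₂ = 0.9157
DIC = CA / (α₁ + 2α₂) = 3.09 / 0.9157 = 3.37 mmol/L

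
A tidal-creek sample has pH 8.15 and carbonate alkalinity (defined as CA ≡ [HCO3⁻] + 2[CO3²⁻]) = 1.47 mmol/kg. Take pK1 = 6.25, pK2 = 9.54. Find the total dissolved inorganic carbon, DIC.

CA = [HCO3⁻] + 2[CO3²⁻] = (α₁ + 2α₂)·DIC
At pH 8.15: [H⁺]/K1 = 10^-1.90 = 0.012589, K2/[H⁺] = 10^-1.39 = 0.040738
α₁ = 1/(1 + 0.012589 + 0.040738) = 1/1.0533 = 0.9494; α₂ = α₁·K2/[H⁺] = 0.03868
α₁ + 2α₂ = 1.0267
DIC = CA / (α₁ + 2α₂) = 1.47 / 1.0267 = 1.43 mmol/kg

DIC = 1.43 mmol/kg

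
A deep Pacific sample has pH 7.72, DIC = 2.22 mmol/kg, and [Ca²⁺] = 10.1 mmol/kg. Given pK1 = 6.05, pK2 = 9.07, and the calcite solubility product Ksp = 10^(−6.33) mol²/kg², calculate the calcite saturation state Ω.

Ω = 2.01

α₂ = 1 / (1 + [H⁺]/K2 + [H⁺]²/(K1K2)) = 1 / (1 + 10^+1.35 + 10^-0.32)
   = 1 / (1 + 22.387 + 0.47863) = 1/23.866 = 0.04190
[CO3²⁻] = α₂ × DIC = 0.04190 × 2.22 = 0.09302 mmol/kg
Ksp = 10^(−6.33) = 4.677×10^-7
Ω = [Ca²⁺][CO3²⁻]/Ksp = (10.1×10^-3)(9.302×10^-5) / 4.677×10^-7 = 2.01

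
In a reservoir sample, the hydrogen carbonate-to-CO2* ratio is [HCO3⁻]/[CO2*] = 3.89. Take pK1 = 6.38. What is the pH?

From K1 = [H⁺][HCO3⁻]/[CO2*]:  pH = pK1 + log₁₀([HCO3⁻]/[CO2*])
log₁₀(3.89) = +0.590
pH = 6.38 + (+0.590) = 6.97

pH = 6.97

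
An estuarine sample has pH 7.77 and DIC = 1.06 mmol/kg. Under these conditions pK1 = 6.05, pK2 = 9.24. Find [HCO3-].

[HCO3⁻] = 1.01 mmol/kg

α₁ = 1 / (1 + [H⁺]/K1 + K2/[H⁺]) = 1 / (1 + 10^-1.72 + 10^-1.47)
   = 1 / (1 + 0.019055 + 0.033884) = 1/1.0529 = 0.9497
[HCO3⁻] = α₁ × DIC = 0.9497 × 1.06 = 1.01 mmol/kg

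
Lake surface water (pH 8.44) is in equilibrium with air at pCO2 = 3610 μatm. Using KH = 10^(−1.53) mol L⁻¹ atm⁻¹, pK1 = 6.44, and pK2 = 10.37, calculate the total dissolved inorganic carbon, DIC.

DIC = 10.9 mmol/L

[CO2*] = KH · pCO2 = 10^(−1.53) × 3610×10^-6 = 1.065×10^-4 mol/L
α₀ = 1/(1 + K1/[H⁺] + K1K2/[H⁺]²) = 1/(1 + 10^+2.00 + 10^+0.07) = 0.009787
DIC = [CO2*]/α₀ = 1.065×10^-4 / 0.009787 = 10.9 mmol/L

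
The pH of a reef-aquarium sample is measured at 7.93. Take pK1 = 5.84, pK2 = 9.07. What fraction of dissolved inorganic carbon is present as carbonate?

α₂ = 0.0670

α₂ = 1 / (1 + [H⁺]/K2 + [H⁺]²/(K1K2)) = 1 / (1 + 10^+1.14 + 10^-0.95)
   = 1 / (1 + 13.804 + 0.11220) = 1/14.916 = 0.06704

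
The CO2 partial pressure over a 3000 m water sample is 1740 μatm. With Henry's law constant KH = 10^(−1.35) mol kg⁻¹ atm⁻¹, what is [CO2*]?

KH = 10^(−1.35) = 4.467×10^-2 mol kg⁻¹ atm⁻¹
[CO2*] = KH · pCO2 = 4.467×10^-2 × 1740×10^-6 atm = 7.77×10^-5 mol/kg

[CO2*] = 77.7 μmol/kg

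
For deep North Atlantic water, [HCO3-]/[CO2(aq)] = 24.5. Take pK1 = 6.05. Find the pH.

pH = 7.44

From K1 = [H⁺][HCO3-]/[CO2(aq)]:  pH = pK1 + log₁₀([HCO3-]/[CO2(aq)])
log₁₀(24.5) = +1.389
pH = 6.05 + (+1.389) = 7.44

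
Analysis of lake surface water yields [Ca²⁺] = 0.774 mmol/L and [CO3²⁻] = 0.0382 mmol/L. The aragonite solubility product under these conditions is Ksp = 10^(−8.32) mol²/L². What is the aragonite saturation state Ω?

Ω = 6.18

Ksp = 10^(−8.32) = 4.786×10^-9
Ω = [Ca²⁺][CO3²⁻]/Ksp = (0.774×10^-3)(0.0382×10^-3) / 4.786×10^-9 = 6.18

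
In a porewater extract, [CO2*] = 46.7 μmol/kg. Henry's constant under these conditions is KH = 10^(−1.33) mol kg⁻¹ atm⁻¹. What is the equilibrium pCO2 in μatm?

pCO2 = 998 μatm

KH = 10^(−1.33) = 4.677×10^-2 mol kg⁻¹ atm⁻¹
pCO2 = [CO2*]/KH = 46.7×10^-6 / 4.677×10^-2 = 9.98×10^-4 atm = 998 μatm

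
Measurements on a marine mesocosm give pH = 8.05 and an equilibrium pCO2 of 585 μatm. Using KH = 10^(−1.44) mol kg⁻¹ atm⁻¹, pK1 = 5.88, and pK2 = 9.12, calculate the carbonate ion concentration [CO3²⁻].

[CO2*] = KH · pCO2 = 10^(−1.44) × 585×10^-6 = 2.124×10^-5 mol/kg
α₀ = 1/(1 + K1/[H⁺] + K1K2/[H⁺]²) = 1/(1 + 10^+2.17 + 10^+1.10) = 0.006192
DIC = [CO2*]/α₀ = 2.124×10^-5 / 0.006192 = 3.430 mmol/kg
[CO3²⁻] = α₂·DIC; α₂ = 0.07795, so [CO3²⁻] = 0.07795 × 3.430 = 0.267 mmol/kg

[CO3²⁻] = 0.267 mmol/kg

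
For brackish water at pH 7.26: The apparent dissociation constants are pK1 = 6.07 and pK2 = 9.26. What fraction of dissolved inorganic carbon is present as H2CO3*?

α₀ = 0.0601

α₀ = 1 / (1 + K1/[H⁺] + K1K2/[H⁺]²) = 1 / (1 + 10^+1.19 + 10^-0.81)
   = 1 / (1 + 15.488 + 0.15488) = 1/16.643 = 0.06009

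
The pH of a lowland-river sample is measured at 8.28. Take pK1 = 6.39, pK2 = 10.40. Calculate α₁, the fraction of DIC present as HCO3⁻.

α₁ = 0.980

α₁ = 1 / (1 + [H⁺]/K1 + K2/[H⁺]) = 1 / (1 + 10^-1.89 + 10^-2.12)
   = 1 / (1 + 0.012882 + 0.0075858) = 1/1.0205 = 0.9799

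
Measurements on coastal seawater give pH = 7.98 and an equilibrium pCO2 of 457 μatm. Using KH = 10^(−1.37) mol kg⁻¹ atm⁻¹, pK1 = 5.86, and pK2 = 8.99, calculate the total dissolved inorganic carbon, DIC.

[CO2*] = KH · pCO2 = 10^(−1.37) × 457×10^-6 = 1.949×10^-5 mol/kg
α₀ = 1/(1 + K1/[H⁺] + K1K2/[H⁺]²) = 1/(1 + 10^+2.12 + 10^+1.11) = 0.006863
DIC = [CO2*]/α₀ = 1.949×10^-5 / 0.006863 = 2.84 mmol/kg

DIC = 2.84 mmol/kg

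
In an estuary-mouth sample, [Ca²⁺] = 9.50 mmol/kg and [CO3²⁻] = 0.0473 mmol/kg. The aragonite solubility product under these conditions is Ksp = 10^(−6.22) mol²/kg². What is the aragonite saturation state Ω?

Ω = 0.746

Ksp = 10^(−6.22) = 6.026×10^-7
Ω = [Ca²⁺][CO3²⁻]/Ksp = (9.50×10^-3)(0.0473×10^-3) / 6.026×10^-7 = 0.746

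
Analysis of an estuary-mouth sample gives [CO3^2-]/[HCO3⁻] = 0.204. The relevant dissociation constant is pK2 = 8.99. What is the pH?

From K2 = [H⁺][CO3^2-]/[HCO3⁻]:  pH = pK2 + log₁₀([CO3^2-]/[HCO3⁻])
log₁₀(0.204) = -0.690
pH = 8.99 + (-0.690) = 8.30

pH = 8.30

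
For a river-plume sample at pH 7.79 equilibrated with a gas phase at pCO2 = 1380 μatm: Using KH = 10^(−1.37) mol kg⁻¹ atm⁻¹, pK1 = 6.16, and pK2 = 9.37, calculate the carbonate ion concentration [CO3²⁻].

[CO3²⁻] = 0.0661 mmol/kg

[CO2*] = KH · pCO2 = 10^(−1.37) × 1380×10^-6 = 5.887×10^-5 mol/kg
α₀ = 1/(1 + K1/[H⁺] + K1K2/[H⁺]²) = 1/(1 + 10^+1.63 + 10^+0.05) = 0.02233
DIC = [CO2*]/α₀ = 5.887×10^-5 / 0.02233 = 2.636 mmol/kg
[CO3²⁻] = α₂·DIC; α₂ = 0.02506, so [CO3²⁻] = 0.02506 × 2.636 = 0.0661 mmol/kg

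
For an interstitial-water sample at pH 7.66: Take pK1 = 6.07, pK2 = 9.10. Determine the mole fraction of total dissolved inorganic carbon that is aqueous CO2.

α₀ = 1 / (1 + K1/[H⁺] + K1K2/[H⁺]²) = 1 / (1 + 10^+1.59 + 10^+0.15)
   = 1 / (1 + 38.905 + 1.4125) = 1/41.317 = 0.02420

α₀ = 0.0242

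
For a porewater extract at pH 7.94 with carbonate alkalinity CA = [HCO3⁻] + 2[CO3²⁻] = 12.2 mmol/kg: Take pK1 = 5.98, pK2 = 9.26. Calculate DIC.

DIC = 11.8 mmol/kg

CA = [HCO3⁻] + 2[CO3²⁻] = (α₁ + 2α₂)·DIC
At pH 7.94: [H⁺]/K1 = 10^-1.96 = 0.010965, K2/[H⁺] = 10^-1.32 = 0.047863
α₁ = 1/(1 + 0.010965 + 0.047863) = 1/1.0588 = 0.9444; α₂ = α₁·K2/[H⁺] = 0.04520
α₁ + 2α₂ = 1.0348
DIC = CA / (α₁ + 2α₂) = 12.2 / 1.0348 = 11.8 mmol/kg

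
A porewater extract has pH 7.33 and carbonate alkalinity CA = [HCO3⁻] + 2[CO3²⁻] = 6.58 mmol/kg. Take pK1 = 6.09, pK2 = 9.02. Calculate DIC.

DIC = 6.81 mmol/kg

CA = [HCO3⁻] + 2[CO3²⁻] = (α₁ + 2α₂)·DIC
At pH 7.33: [H⁺]/K1 = 10^-1.24 = 0.057544, K2/[H⁺] = 10^-1.69 = 0.020417
α₁ = 1/(1 + 0.057544 + 0.020417) = 1/1.0780 = 0.9277; α₂ = α₁·K2/[H⁺] = 0.01894
α₁ + 2α₂ = 0.9656
DIC = CA / (α₁ + 2α₂) = 6.58 / 0.9656 = 6.81 mmol/kg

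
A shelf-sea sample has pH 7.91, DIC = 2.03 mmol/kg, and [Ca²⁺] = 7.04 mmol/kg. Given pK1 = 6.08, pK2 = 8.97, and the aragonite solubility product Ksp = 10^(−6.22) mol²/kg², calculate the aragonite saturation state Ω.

α₂ = 1 / (1 + [H⁺]/K2 + [H⁺]²/(K1K2)) = 1 / (1 + 10^+1.06 + 10^-0.77)
   = 1 / (1 + 11.482 + 0.16982) = 1/12.651 = 0.07904
[CO3²⁻] = α₂ × DIC = 0.07904 × 2.03 = 0.1605 mmol/kg
Ksp = 10^(−6.22) = 6.026×10^-7
Ω = [Ca²⁺][CO3²⁻]/Ksp = (7.04×10^-3)(1.605×10^-4) / 6.026×10^-7 = 1.87

Ω = 1.87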